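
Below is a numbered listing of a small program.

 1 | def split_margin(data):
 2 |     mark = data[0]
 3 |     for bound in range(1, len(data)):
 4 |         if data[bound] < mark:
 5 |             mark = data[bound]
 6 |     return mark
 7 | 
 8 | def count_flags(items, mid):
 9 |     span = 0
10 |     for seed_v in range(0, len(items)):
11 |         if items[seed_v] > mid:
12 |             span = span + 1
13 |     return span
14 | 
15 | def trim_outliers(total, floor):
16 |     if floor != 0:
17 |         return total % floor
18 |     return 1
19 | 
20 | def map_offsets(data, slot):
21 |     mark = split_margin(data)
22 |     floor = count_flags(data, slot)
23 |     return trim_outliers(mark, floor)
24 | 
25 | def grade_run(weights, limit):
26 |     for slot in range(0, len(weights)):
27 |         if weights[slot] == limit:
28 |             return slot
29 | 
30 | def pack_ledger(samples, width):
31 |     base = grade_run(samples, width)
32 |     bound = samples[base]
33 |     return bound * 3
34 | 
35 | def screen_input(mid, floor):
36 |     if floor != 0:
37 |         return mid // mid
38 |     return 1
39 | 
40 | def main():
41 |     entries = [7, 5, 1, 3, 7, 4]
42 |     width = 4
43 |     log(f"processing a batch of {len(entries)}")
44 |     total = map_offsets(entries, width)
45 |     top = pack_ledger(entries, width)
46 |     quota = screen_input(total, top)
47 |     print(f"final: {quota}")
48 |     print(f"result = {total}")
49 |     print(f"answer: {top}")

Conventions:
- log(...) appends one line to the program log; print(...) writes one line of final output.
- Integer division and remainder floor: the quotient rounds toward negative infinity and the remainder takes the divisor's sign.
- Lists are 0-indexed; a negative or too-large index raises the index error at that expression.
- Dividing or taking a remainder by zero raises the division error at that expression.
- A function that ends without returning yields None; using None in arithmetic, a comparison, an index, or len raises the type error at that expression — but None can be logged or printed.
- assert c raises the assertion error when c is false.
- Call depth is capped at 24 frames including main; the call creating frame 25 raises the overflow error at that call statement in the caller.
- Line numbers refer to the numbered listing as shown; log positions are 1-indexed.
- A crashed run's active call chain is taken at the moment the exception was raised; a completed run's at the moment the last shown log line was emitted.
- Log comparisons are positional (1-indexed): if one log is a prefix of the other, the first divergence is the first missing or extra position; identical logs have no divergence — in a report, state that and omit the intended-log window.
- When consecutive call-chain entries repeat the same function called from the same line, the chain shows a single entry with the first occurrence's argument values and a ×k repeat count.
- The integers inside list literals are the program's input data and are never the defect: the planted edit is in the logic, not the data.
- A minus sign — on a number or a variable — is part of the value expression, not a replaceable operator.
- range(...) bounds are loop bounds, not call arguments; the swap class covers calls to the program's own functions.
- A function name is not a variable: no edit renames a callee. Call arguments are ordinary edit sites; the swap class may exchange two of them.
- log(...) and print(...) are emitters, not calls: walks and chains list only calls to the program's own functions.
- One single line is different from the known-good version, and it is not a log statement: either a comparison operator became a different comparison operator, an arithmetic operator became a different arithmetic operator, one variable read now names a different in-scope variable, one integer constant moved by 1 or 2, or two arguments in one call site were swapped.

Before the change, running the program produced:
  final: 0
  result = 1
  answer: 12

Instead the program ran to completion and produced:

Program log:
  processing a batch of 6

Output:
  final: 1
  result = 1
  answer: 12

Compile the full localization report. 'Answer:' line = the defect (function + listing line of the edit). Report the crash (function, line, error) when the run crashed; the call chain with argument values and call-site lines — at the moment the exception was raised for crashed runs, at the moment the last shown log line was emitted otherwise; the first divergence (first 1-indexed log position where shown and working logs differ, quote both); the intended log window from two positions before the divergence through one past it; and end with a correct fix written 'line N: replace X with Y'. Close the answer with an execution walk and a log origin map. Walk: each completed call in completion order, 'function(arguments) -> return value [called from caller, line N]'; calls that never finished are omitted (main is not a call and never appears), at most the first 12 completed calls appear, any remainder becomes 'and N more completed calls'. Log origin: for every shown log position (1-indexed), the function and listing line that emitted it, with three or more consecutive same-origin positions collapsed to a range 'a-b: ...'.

Answer: the defect is in screen_input at line 37.
Core observation: Log streams are identical — the defect surfaces only in the printed output.
Call chain: main.
First divergence: none; the two logs match at every position.
Execution walk:
  split_margin([7, 5, 1, 3, 7, 4]) -> 1  [called from map_offsets, line 21]
  count_flags([7, 5, 1, 3, 7, 4], 4) -> 3  [called from map_offsets, line 22]
  trim_outliers(1, 3) -> 1  [called from map_offsets, line 23]
  map_offsets([7, 5, 1, 3, 7, 4], 4) -> 1  [called from main, line 44]
  grade_run([7, 5, 1, 3, 7, 4], 4) -> 5  [called from pack_ledger, line 31]
  pack_ledger([7, 5, 1, 3, 7, 4], 4) -> 12  [called from main, line 45]
  screen_input(1, 12) -> 1  [called from main, line 46]
Log line origins:
  1: from main, line 43
A correct fix: line 37: replace `mid // mid` with `mid // floor`.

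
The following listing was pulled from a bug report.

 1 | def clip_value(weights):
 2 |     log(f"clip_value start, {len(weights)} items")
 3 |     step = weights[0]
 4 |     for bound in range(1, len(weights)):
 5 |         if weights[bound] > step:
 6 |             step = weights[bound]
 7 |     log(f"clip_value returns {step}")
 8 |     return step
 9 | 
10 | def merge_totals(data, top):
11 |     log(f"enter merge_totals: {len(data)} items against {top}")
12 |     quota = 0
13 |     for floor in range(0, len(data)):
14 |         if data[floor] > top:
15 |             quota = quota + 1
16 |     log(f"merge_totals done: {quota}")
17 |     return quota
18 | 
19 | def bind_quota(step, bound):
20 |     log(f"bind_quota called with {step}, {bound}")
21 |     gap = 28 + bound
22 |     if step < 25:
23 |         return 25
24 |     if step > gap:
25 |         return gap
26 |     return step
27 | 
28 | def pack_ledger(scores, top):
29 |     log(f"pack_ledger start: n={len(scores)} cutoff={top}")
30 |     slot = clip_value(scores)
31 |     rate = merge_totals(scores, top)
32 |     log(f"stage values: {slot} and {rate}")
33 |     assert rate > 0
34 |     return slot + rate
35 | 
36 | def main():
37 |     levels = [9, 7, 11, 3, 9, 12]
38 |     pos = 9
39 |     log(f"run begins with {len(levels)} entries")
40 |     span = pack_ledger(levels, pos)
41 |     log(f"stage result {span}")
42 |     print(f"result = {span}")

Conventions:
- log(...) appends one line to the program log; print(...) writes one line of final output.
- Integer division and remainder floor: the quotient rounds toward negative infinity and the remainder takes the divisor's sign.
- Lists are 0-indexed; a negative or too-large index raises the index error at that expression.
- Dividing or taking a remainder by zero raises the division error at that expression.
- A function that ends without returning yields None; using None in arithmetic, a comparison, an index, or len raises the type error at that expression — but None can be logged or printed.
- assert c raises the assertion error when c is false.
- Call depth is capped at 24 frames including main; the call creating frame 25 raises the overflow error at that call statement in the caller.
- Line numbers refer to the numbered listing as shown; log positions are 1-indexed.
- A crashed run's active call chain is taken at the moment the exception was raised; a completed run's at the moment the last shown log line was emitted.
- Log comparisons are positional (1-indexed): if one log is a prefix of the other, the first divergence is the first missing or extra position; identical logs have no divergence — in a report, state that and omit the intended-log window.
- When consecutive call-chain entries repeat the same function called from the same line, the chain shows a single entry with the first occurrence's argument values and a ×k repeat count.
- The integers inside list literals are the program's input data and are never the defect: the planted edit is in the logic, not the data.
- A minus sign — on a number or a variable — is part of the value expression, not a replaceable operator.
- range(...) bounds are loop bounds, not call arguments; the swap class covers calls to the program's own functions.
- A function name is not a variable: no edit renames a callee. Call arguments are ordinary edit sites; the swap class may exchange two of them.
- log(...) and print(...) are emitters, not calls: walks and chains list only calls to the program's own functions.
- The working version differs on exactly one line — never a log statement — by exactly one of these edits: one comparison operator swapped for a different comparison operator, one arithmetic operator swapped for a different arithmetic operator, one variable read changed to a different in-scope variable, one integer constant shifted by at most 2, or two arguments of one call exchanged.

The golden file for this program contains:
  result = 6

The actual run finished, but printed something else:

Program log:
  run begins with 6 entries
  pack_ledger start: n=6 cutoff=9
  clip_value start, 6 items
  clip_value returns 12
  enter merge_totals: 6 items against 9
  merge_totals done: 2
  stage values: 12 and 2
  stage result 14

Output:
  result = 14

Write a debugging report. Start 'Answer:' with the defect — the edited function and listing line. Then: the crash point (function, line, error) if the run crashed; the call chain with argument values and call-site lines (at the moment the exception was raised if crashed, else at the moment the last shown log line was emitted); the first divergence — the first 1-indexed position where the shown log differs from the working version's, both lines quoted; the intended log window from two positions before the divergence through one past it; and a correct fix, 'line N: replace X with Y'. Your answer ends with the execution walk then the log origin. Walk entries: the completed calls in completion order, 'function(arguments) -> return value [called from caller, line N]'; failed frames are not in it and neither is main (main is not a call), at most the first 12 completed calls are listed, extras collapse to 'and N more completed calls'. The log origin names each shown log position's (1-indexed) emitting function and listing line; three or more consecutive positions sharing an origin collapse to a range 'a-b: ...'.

Answer: the defect is in pack_ledger at line 34.
Key observation: Position 8 is the first bad log line: 'stage result 14' should read 'stage result 6'.
Call chain: main.
First divergence: position 8; shown 'stage result 14' vs intended 'stage result 6'.
Intended log window:
  6: merge_totals done: 2
  7: stage values: 12 and 2
  8: stage result 6
Execution walk:
  clip_value([9, 7, 11, 3, 9, 12]) -> 12  [called from pack_ledger, line 30]
  merge_totals([9, 7, 11, 3, 9, 12], 9) -> 2  [called from pack_ledger, line 31]
  pack_ledger([9, 7, 11, 3, 9, 12], 9) -> 14  [called from main, line 40]
Log origins:
  1 — main, line 39
  2 — pack_ledger, line 29
  3 — clip_value, line 2
  4 — clip_value, line 7
  5 — merge_totals, line 11
  6 — merge_totals, line 16
  7 — pack_ledger, line 32
  8 — main, line 41
A correct fix: line 34: replace `+` with `//`.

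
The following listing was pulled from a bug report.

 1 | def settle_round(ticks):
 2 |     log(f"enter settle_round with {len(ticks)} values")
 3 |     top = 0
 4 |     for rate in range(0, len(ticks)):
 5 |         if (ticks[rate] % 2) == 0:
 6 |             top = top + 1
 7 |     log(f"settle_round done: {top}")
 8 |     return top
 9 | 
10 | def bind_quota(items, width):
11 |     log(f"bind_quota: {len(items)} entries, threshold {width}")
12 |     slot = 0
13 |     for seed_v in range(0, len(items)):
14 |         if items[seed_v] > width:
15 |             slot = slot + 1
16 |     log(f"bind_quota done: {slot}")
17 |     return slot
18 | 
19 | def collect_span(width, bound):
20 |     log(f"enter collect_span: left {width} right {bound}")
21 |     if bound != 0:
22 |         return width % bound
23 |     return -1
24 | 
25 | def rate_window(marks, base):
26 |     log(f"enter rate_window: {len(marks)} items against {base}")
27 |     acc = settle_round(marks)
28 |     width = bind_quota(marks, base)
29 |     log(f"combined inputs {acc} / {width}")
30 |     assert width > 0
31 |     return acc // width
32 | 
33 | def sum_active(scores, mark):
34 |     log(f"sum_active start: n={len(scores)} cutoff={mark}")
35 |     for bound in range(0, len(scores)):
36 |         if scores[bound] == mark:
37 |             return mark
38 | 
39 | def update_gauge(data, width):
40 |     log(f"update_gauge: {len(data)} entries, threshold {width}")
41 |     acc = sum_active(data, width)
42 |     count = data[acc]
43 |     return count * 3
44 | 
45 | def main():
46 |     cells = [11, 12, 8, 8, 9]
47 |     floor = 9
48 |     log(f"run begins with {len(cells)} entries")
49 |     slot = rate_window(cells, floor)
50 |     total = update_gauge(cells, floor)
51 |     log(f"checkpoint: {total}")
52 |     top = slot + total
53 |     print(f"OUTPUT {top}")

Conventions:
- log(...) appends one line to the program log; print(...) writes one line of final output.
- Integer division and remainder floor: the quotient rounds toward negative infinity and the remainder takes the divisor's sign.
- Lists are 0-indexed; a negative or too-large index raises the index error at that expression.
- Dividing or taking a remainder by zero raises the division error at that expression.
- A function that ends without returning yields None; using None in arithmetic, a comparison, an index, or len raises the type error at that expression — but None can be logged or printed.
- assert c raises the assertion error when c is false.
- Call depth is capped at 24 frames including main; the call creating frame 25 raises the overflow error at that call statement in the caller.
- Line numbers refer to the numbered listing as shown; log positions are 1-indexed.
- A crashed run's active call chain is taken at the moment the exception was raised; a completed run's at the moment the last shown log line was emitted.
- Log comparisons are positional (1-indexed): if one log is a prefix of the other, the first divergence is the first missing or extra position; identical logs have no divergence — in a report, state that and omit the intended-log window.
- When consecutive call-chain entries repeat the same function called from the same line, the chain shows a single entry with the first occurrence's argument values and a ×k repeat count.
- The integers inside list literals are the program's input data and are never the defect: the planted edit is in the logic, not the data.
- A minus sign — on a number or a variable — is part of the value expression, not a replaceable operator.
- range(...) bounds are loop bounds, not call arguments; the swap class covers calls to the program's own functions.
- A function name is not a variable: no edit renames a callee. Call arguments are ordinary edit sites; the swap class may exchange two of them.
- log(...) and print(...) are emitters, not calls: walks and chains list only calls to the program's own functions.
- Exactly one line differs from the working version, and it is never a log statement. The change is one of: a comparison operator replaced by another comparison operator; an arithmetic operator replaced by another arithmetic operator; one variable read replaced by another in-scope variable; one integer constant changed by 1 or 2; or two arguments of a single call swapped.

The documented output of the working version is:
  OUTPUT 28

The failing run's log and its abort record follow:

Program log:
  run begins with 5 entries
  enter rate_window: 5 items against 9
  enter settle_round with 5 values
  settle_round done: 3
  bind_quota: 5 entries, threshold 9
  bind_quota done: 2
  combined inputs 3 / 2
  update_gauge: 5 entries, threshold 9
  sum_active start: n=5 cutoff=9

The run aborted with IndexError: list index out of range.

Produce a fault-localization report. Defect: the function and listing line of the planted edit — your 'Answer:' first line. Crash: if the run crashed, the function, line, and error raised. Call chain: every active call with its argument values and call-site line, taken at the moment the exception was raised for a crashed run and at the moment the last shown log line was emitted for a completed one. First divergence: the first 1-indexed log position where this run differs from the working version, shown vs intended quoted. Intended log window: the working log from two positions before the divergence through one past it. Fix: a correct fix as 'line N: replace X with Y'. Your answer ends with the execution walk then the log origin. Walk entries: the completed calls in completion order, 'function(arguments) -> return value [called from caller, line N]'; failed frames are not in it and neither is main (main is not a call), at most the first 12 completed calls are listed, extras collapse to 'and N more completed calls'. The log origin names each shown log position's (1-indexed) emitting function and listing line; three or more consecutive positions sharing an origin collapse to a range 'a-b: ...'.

Answer: the defect is in sum_active at line 37.
The tell: The log ends early — 9 lines, where the working version next logs 'checkpoint: 27'.
Crash: update_gauge, line 42, IndexError.
Call chain: main -> update_gauge([11, 12, 8, 8, 9], 9) (called at line 50).
First divergence: position 10; the shown log stops at 9 lines while the working version next logs 'checkpoint: 27'.
Intended log window:
  8: update_gauge: 5 entries, threshold 9
  9: sum_active start: n=5 cutoff=9
  10: checkpoint: 27
Execution walk:
  settle_round([11, 12, 8, 8, 9]) -> 3  [called from rate_window, line 27]
  bind_quota([11, 12, 8, 8, 9], 9) -> 2  [called from rate_window, line 28]
  rate_window([11, 12, 8, 8, 9], 9) -> 1  [called from main, line 49]
  sum_active([11, 12, 8, 8, 9], 9) -> 9  [called from update_gauge, line 41]
Log origins:
  1: logged in main at line 48
  2: logged in rate_window at line 26
  3: logged in settle_round at line 2
  4: logged in settle_round at line 7
  5: logged in bind_quota at line 11
  6: logged in bind_quota at line 16
  7: logged in rate_window at line 29
  8: logged in update_gauge at line 40
  9: logged in sum_active at line 34
A correct fix: line 37: replace `mark` with `bound`.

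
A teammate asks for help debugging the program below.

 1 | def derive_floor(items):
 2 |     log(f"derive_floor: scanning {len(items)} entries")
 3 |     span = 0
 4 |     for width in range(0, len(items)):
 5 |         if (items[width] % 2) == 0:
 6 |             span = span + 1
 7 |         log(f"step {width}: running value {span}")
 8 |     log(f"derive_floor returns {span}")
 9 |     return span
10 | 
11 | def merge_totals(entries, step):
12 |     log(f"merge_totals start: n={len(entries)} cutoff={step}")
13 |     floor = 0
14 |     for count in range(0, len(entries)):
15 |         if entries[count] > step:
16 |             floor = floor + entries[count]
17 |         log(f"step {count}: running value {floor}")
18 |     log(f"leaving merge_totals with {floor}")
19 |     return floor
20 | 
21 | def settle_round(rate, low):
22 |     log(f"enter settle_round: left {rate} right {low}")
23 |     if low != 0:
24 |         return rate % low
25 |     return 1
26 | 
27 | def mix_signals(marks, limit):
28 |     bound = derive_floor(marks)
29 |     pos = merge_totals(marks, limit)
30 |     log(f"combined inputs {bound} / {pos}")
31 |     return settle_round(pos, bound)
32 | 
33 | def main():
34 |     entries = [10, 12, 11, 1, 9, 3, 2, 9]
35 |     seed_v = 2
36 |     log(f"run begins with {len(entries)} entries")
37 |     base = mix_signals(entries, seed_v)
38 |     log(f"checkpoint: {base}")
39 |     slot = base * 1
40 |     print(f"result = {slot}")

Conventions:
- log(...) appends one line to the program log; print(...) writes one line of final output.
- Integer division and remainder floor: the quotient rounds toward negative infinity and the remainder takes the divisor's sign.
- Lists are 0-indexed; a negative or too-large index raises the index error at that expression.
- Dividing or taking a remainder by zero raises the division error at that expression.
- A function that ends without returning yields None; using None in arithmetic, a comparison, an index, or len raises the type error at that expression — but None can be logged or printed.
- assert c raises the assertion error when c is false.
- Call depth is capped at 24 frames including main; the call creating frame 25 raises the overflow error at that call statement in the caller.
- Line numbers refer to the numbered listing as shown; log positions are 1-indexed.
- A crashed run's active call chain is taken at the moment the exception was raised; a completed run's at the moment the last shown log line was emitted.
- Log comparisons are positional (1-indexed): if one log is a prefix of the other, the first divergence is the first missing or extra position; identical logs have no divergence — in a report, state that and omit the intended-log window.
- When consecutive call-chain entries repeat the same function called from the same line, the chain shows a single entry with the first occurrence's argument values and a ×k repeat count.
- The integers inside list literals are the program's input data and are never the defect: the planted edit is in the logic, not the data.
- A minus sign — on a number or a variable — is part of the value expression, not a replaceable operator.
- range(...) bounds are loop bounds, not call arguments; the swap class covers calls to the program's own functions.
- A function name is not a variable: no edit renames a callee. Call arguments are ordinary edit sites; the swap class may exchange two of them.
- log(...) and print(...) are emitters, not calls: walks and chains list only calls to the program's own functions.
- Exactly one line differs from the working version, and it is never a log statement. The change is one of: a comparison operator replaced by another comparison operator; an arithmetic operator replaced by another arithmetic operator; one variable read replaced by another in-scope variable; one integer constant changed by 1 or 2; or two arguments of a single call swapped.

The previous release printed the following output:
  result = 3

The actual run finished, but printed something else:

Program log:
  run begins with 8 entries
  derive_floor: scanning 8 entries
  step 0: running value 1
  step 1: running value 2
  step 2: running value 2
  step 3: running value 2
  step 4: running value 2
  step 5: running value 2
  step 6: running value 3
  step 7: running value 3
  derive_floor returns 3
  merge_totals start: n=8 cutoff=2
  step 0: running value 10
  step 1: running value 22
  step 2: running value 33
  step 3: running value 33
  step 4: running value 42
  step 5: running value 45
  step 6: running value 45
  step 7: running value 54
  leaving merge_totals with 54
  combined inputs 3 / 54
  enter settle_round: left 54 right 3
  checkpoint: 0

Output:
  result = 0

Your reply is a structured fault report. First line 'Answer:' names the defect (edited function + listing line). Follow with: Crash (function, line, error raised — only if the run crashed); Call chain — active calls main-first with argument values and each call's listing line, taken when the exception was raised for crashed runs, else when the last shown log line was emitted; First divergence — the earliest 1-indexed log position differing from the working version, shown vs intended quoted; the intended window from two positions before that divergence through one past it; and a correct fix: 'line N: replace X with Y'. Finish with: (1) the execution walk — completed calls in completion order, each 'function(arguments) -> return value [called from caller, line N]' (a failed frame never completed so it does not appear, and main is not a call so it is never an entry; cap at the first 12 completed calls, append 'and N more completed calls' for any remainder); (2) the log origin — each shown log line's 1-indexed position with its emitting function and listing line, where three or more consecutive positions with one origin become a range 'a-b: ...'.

Answer: the defect is in mix_signals at line 31.
Core observation: The log first diverges at position 23: the faulty run prints 'enter settle_round: left 54 right 3' where the working version prints 'enter settle_round: left 3 right 54'.
Call chain: main.
First divergence: position 23 — shown 'enter settle_round: left 54 right 3', intended 'enter settle_round: left 3 right 54'.
Intended log window:
  21: leaving merge_totals with 54
  22: combined inputs 3 / 54
  23: enter settle_round: left 3 right 54
  24: checkpoint: 3
Execution walk:
  derive_floor([10, 12, 11, 1, 9, 3, 2, 9]) -> 3  [called from mix_signals, line 28]
  merge_totals([10, 12, 11, 1, 9, 3, 2, 9], 2) -> 54  [called from mix_signals, line 29]
  settle_round(54, 3) -> 0  [called from mix_signals, line 31]
  mix_signals([10, 12, 11, 1, 9, 3, 2, 9], 2) -> 0  [called from main, line 37]
Log origin:
  1 — main, line 36
  2 — derive_floor, line 2
  3-10 — derive_floor, line 7
  11 — derive_floor, line 8
  12 — merge_totals, line 12
  13-20 — merge_totals, line 17
  21 — merge_totals, line 18
  22 — mix_signals, line 30
  23 — settle_round, line 22
  24 — main, line 38
A correct fix: line 31: replace `settle_round(pos, bound)` with `settle_round(bound, pos)`.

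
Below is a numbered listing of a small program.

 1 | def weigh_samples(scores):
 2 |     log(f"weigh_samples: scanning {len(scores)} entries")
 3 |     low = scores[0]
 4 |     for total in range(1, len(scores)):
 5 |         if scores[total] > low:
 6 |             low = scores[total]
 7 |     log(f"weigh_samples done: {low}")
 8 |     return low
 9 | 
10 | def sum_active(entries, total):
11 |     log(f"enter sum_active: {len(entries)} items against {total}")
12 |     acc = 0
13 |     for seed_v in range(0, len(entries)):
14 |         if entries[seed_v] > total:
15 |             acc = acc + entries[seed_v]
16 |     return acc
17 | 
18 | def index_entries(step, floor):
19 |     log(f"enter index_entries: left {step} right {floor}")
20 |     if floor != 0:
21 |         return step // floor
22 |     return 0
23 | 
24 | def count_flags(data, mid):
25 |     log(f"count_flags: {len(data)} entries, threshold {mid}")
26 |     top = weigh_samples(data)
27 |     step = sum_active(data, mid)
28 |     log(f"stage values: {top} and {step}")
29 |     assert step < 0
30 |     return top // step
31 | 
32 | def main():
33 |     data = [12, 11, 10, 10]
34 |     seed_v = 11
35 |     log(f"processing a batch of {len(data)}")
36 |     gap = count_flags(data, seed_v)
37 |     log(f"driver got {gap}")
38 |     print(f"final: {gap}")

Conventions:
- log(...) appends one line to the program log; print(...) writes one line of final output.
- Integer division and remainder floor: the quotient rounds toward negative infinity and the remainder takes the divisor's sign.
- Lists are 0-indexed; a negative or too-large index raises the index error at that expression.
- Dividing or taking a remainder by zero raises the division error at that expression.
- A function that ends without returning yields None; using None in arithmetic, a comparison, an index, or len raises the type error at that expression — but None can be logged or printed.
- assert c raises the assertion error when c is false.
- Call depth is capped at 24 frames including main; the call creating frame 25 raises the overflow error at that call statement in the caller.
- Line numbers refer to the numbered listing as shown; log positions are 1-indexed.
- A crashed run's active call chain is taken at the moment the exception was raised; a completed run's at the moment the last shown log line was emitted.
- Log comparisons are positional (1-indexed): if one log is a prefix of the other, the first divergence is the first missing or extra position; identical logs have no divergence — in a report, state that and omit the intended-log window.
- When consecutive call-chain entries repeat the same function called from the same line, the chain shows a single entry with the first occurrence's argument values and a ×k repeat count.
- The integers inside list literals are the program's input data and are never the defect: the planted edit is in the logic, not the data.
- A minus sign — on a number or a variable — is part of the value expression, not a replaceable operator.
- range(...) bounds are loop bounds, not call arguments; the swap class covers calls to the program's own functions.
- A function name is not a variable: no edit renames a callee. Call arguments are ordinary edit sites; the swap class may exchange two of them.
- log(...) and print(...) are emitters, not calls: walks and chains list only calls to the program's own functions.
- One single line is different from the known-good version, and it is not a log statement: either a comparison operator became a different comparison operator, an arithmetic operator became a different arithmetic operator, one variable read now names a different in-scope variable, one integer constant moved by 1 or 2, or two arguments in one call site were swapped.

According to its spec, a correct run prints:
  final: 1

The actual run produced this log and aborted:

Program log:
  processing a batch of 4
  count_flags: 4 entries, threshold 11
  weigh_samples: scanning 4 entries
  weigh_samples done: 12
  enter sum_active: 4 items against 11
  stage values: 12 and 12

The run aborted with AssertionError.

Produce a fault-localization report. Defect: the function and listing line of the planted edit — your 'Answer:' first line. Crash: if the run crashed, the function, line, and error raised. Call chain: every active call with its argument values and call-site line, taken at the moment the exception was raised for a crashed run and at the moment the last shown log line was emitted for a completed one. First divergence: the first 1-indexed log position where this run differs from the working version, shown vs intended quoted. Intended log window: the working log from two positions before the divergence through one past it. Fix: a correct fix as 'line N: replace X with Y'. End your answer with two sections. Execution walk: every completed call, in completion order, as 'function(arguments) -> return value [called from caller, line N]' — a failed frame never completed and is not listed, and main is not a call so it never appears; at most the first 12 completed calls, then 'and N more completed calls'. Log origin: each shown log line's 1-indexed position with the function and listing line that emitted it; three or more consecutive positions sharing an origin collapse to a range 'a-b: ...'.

Answer: the defect is in count_flags at line 29.
Core observation: After 6 matching log lines the faulty run goes silent, while the working version continues with 'driver got 1'.
Crash: count_flags, line 29, AssertionError.
Call chain: main -> count_flags([12, 11, 10, 10], 11) (called at line 36).
First divergence: position 7; the shown log stops at 6 lines while the working version next logs 'driver got 1'.
Intended log window:
  5: enter sum_active: 4 items against 11
  6: stage values: 12 and 12
  7: driver got 1
Execution walk:
  weigh_samples([12, 11, 10, 10]) -> 12  [called from count_flags, line 26]
  sum_active([12, 11, 10, 10], 11) -> 12  [called from count_flags, line 27]
Log origin:
  1: logged in main at line 35
  2: logged in count_flags at line 25
  3: logged in weigh_samples at line 2
  4: logged in weigh_samples at line 7
  5: logged in sum_active at line 11
  6: logged in count_flags at line 28
A correct fix: line 29: replace `<` with `>`.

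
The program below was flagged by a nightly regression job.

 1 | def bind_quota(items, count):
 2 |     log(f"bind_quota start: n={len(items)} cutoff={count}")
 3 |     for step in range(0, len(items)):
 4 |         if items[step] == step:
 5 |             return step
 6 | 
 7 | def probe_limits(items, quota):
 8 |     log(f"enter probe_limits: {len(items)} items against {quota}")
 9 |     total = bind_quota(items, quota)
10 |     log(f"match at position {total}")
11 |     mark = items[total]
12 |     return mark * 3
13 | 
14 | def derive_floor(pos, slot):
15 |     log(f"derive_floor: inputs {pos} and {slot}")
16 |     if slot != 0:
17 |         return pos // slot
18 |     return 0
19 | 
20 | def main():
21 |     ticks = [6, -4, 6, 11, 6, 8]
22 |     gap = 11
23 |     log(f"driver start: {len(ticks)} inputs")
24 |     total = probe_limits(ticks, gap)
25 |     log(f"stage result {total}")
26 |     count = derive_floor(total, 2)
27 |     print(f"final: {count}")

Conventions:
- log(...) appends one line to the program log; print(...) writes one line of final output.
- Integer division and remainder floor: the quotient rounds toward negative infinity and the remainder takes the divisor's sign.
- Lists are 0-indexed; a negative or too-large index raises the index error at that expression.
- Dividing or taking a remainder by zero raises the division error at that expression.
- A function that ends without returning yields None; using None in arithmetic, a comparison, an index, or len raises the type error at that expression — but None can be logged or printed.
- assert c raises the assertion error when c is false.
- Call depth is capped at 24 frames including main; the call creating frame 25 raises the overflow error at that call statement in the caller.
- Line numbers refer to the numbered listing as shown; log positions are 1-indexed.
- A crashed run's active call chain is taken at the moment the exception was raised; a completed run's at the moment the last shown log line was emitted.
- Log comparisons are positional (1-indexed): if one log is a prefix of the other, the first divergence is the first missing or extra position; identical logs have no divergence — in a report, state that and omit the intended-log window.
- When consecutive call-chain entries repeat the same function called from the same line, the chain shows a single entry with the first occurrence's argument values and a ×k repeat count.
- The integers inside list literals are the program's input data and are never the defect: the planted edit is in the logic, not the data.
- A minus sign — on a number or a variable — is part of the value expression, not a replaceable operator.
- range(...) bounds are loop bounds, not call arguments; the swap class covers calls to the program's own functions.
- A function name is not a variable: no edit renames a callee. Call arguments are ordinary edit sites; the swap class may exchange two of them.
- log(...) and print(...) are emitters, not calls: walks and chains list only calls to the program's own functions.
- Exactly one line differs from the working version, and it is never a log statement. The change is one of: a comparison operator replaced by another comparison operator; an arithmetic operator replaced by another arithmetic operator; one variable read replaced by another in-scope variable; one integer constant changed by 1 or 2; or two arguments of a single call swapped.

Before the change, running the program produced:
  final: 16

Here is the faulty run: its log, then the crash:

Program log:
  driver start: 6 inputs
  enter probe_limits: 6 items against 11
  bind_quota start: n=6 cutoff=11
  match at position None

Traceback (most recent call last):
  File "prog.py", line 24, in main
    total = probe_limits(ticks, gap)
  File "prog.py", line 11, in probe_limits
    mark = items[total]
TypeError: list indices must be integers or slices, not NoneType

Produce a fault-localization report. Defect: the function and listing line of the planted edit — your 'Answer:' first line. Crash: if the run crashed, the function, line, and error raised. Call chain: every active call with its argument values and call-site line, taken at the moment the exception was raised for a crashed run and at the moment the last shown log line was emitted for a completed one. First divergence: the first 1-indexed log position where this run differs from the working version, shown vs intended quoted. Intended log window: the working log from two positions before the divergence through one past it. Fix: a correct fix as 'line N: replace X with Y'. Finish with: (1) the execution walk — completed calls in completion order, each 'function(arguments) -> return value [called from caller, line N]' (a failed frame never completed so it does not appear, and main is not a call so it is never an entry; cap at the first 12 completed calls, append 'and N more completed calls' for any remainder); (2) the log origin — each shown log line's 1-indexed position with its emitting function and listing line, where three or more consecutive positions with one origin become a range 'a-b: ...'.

Answer: the defect is in bind_quota at line 4.
The tell: At log position 4 the runs split — shown 'match at position None', but the working version logs 'match at position 3'.
Crash: probe_limits, line 11, TypeError.
Call chain: main -> probe_limits([6, -4, 6, 11, 6, 8], 11) (called at line 24).
First divergence: position 4 — shown 'match at position None', intended 'match at position 3'.
Intended log window:
  2: enter probe_limits: 6 items against 11
  3: bind_quota start: n=6 cutoff=11
  4: match at position 3
  5: stage result 33
Execution walk:
  bind_quota([6, -4, 6, 11, 6, 8], 11) -> None  [called from probe_limits, line 9]
Log line origins:
  1 — main, line 23
  2 — probe_limits, line 8
  3 — bind_quota, line 2
  4 — probe_limits, line 10
A correct fix: line 4: replace `items[step] == step` with `items[step] == count`.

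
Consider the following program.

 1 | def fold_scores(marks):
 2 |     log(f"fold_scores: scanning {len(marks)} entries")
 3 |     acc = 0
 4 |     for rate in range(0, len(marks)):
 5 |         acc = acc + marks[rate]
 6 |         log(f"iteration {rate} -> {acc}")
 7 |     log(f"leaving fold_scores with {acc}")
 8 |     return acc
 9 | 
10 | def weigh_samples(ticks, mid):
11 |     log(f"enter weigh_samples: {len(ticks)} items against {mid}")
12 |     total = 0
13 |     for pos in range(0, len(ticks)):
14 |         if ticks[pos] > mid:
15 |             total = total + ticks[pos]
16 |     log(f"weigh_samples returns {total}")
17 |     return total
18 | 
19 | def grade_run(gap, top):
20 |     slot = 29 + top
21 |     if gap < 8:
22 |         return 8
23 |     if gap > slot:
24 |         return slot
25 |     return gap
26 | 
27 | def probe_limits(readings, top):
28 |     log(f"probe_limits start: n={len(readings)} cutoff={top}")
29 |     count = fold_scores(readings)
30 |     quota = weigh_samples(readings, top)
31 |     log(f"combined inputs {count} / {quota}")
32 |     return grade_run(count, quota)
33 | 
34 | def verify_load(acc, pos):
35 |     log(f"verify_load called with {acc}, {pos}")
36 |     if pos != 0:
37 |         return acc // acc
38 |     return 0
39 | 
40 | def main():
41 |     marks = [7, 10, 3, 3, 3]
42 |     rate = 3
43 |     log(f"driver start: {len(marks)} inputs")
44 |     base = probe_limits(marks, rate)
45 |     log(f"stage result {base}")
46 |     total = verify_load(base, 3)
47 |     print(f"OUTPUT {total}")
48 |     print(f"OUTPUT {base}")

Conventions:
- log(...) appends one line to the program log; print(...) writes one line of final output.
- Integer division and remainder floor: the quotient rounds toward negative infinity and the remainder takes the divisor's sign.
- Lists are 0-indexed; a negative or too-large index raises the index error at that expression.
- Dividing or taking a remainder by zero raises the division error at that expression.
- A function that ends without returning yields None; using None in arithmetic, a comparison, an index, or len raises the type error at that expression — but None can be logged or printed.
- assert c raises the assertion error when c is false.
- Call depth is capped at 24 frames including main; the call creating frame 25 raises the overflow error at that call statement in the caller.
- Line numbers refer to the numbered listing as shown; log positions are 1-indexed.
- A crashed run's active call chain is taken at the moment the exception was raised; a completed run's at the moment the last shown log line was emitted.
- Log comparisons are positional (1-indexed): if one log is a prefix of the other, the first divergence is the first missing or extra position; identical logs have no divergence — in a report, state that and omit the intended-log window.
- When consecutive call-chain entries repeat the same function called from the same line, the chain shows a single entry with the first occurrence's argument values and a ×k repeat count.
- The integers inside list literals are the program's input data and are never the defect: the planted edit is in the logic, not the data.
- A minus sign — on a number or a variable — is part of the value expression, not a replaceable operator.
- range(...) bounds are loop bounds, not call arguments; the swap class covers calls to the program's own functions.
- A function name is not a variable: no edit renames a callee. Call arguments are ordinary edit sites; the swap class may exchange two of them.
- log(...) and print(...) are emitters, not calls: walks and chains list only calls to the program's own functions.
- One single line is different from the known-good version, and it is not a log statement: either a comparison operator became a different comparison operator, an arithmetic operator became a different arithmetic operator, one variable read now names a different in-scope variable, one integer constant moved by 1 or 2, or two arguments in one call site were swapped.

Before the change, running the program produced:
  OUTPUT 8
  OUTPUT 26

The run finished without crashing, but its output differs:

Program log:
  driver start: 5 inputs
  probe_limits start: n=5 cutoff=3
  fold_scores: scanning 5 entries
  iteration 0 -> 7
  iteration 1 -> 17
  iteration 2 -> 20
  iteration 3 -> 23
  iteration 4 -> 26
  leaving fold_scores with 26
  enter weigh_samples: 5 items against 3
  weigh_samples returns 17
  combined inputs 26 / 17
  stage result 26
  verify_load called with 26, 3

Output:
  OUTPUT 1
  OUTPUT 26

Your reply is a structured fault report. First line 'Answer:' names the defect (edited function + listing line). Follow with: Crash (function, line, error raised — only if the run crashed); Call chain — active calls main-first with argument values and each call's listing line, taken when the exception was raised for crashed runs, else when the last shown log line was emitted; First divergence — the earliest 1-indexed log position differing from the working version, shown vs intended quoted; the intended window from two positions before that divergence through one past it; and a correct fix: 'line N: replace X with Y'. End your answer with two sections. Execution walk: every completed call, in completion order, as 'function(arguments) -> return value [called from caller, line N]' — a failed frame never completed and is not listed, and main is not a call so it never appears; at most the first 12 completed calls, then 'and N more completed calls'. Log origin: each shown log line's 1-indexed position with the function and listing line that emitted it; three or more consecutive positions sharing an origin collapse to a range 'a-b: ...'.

Answer: the defect is in verify_load at line 37.
Key observation: Every logged value matches the working version; the printed result is what differs.
Call chain: main -> verify_load(26, 3) (called at line 46).
First divergence: none (the log streams are identical).
Execution walk:
  fold_scores([7, 10, 3, 3, 3]) -> 26  [called from probe_limits, line 29]
  weigh_samples([7, 10, 3, 3, 3], 3) -> 17  [called from probe_limits, line 30]
  grade_run(26, 17) -> 26  [called from probe_limits, line 32]
  probe_limits([7, 10, 3, 3, 3], 3) -> 26  [called from main, line 44]
  verify_load(26, 3) -> 1  [called from main, line 46]
Origin of each log line:
  1 — main, line 43
  2 — probe_limits, line 28
  3 — fold_scores, line 2
  4-8 — fold_scores, line 6
  9 — fold_scores, line 7
  10 — weigh_samples, line 11
  11 — weigh_samples, line 16
  12 — probe_limits, line 31
  13 — main, line 45
  14 — verify_load, line 35
A correct fix: line 37: replace `acc // acc` with `acc // pos`.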